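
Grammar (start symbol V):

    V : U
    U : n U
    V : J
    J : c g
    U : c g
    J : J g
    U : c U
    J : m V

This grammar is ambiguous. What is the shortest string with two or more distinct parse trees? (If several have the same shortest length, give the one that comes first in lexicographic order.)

length 2: c g has 2 parse trees

Two derivations of c g:
  V ⇒ U ⇒ c g
  V ⇒ J ⇒ c g

c g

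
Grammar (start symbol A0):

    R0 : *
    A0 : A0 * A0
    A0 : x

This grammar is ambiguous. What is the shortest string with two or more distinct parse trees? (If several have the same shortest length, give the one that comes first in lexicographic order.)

x * x * x

length 1: no string has ≥2 trees
length 3: no string has ≥2 trees
length 5: x * x * x has 2 parse trees

Two derivations of x * x * x:
  A0 ⇒ A0 * A0 ⇒ A0 * A0 * A0 ⇒ x * A0 * A0 ⇒ x * x * A0 ⇒ x * x * x
  A0 ⇒ A0 * A0 ⇒ x * A0 ⇒ x * A0 * A0 ⇒ x * x * A0 ⇒ x * x * x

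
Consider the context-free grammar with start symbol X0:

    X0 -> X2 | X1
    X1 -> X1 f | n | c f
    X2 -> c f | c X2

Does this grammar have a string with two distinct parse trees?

Witness: c f

Derivation 1: X0 ⇒ X2 ⇒ c f
Derivation 2: X0 ⇒ X1 ⇒ c f

Two distinct leftmost derivations for the same string.

Ambiguous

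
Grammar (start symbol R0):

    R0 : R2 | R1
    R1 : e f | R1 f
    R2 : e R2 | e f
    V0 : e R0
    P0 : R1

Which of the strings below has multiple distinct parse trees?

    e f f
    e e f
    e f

e f

e f f: 1 tree
e e f: 1 tree
e f: 2 trees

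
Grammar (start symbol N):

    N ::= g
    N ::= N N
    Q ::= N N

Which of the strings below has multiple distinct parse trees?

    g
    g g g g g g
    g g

g g g g g g

g: 1 tree
g g g g g g: 42 trees
g g: 1 tree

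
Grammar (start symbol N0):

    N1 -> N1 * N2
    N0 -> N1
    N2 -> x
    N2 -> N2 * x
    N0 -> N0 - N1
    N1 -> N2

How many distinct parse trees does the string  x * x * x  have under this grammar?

4

Parse trees for x * x * x:
  [N0 [N1 [N1 [N2 x]] * [N2 [N2 x] * x]]]
  [N0 [N1 [N1 [N1 [N2 x]] * [N2 x]] * [N2 x]]]
  [N0 [N1 [N1 [N2 [N2 x] * x]] * [N2 x]]]
  [N0 [N1 [N2 [N2 [N2 x] * x] * x]]]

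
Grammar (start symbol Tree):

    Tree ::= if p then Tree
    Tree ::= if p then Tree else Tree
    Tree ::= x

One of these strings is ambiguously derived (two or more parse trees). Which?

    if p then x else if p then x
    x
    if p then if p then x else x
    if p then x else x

if p then x else if p then x: 1 tree
x: 1 tree
if p then if p then x else x: 2 trees
if p then x else x: 1 tree

if p then if p then x else x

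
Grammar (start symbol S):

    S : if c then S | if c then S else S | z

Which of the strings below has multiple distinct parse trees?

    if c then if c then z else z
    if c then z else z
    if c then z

if c then if c then z else z: 2 trees
if c then z else z: 1 tree
if c then z: 1 tree

if c then if c then z else z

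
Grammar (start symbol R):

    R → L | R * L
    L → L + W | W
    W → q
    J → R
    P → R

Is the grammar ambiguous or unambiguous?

Only R, L, W are reachable from R; ignoring the rest: R → R * L | L  ;  L → L + W | W  — a left-associative chain with W at the bottom. Each string factors uniquely by precedence.

Unambiguous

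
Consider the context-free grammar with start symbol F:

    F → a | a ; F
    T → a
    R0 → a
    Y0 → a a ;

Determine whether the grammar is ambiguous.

Only F is reachable from F; ignoring the rest: Right-recursive list with a separator: after each atom, whether the separator follows determines the rule. One parse per string.

Unambiguous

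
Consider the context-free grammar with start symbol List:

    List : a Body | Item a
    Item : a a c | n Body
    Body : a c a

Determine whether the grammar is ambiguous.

Ambiguous

Witness: a a c a

Derivation 1: List ⇒ a Body ⇒ a a c a
Derivation 2: List ⇒ Item a ⇒ a a c a

Two distinct leftmost derivations for the same string.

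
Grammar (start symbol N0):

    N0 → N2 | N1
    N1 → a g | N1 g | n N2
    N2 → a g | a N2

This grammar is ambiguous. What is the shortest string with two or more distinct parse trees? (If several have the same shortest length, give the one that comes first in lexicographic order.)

length 2: a g has 2 parse trees

Two derivations of a g:
  N0 ⇒ N2 ⇒ a g
  N0 ⇒ N1 ⇒ a g

a g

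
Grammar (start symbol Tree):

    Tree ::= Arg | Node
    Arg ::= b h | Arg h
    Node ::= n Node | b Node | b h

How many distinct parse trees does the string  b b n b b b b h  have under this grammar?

Parse trees for b b n b b b b h:
  [Tree [Node b [Node b [Node n [Node b [Node b [Node b [Node b h]]]]]]]]

1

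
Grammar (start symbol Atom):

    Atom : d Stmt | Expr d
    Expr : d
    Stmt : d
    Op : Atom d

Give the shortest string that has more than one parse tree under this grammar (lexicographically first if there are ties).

d d

length 2: d d has 2 parse trees

Two derivations of d d:
  Atom ⇒ d Stmt ⇒ d d
  Atom ⇒ Expr d ⇒ d d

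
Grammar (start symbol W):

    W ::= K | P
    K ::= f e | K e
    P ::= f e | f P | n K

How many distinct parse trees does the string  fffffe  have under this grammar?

Parse trees for fffffe:
  [W [P f [P f [P f [P f [P f e]]]]]]

1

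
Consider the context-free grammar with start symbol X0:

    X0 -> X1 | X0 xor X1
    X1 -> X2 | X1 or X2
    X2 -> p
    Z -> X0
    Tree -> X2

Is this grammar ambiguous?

Unambiguous

(Z, Tree are unreachable from X0, so their rules don't affect L(X0).) X0 → X0 xor X1 | X1  ;  X1 → X1 or X2 | X2  — a left-associative chain with X2 at the bottom. Each string factors uniquely by precedence.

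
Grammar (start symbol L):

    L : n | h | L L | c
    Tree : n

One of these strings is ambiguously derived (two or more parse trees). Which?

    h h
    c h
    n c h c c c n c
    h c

n c h c c c n c

h h: 1 tree
c h: 1 tree
n c h c c c n c: 429 trees
h c: 1 tree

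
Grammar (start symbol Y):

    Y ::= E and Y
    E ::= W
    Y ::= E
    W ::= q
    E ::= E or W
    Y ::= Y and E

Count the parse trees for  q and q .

Parse trees for q and q:
  [Y [E [W q]] and [Y [E [W q]]]]
  [Y [Y [E [W q]]] and [E [W q]]]

2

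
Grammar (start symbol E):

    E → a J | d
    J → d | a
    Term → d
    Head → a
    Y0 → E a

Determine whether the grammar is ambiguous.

Unambiguous

(Term, Head, Y0 are unreachable from E, so their rules don't affect L(E).) Each reachable nonterminal has at most one production per leading terminal, and all productions are right-linear; the derivation is determined token-by-token.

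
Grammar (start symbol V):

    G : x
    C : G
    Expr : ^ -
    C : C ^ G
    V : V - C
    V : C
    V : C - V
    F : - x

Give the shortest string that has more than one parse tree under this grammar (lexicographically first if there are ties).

length 1: no string has ≥2 trees
length 3: x - x has 2 parse trees

Two derivations of x - x:
  V ⇒ V - C ⇒ C - C ⇒ G - C ⇒ x - C ⇒ x - G ⇒ x - x
  V ⇒ C - V ⇒ G - V ⇒ x - V ⇒ x - C ⇒ x - G ⇒ x - x

x - x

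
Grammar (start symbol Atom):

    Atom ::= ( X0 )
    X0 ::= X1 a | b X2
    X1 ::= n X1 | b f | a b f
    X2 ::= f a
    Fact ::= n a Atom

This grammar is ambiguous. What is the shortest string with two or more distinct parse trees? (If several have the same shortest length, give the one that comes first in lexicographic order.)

( b f a )

length 5: ( b f a ) has 2 parse trees

Two derivations of ( b f a ):
  Atom ⇒ ( X0 ) ⇒ ( X1 a ) ⇒ ( b f a )
  Atom ⇒ ( X0 ) ⇒ ( b X2 ) ⇒ ( b f a )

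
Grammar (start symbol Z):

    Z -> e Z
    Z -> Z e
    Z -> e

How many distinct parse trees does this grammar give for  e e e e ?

8

Parse trees for e e e e:
  [Z e [Z e [Z e [Z e]]]]
  [Z e [Z e [Z [Z e] e]]]
  [Z e [Z [Z e [Z e]] e]]
  [Z e [Z [Z [Z e] e] e]]
  [Z [Z e [Z e [Z e]]] e]
  [Z [Z e [Z [Z e] e]] e]
  [Z [Z [Z e [Z e]] e] e]
  [Z [Z [Z [Z e] e] e] e]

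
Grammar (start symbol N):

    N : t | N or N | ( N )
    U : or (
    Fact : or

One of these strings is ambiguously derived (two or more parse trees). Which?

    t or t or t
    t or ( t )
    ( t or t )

t or t or t

t or t or t: 2 trees
t or ( t ): 1 tree
( t or t ): 1 tree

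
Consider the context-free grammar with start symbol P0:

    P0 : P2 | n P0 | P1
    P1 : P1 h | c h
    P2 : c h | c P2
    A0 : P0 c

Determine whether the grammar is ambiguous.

Ambiguous

Witness: c h

Derivation 1: P0 ⇒ P2 ⇒ c h
Derivation 2: P0 ⇒ P1 ⇒ c h

Two distinct leftmost derivations for the same string.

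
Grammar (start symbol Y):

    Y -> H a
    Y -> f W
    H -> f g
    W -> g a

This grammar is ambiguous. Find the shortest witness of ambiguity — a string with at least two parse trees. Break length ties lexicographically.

length 3: f g a has 2 parse trees

Two derivations of f g a:
  Y ⇒ H a ⇒ f g a
  Y ⇒ f W ⇒ f g a

f g a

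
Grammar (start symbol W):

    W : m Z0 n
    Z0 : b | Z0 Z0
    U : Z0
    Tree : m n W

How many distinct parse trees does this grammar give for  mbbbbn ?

Parse trees for mbbbbn:
  [W m [Z0 [Z0 b] [Z0 [Z0 b] [Z0 [Z0 b] [Z0 b]]]] n]
  [W m [Z0 [Z0 b] [Z0 [Z0 [Z0 b] [Z0 b]] [Z0 b]]] n]
  [W m [Z0 [Z0 [Z0 b] [Z0 b]] [Z0 [Z0 b] [Z0 b]]] n]
  [W m [Z0 [Z0 [Z0 b] [Z0 [Z0 b] [Z0 b]]] [Z0 b]] n]
  [W m [Z0 [Z0 [Z0 [Z0 b] [Z0 b]] [Z0 b]] [Z0 b]] n]

5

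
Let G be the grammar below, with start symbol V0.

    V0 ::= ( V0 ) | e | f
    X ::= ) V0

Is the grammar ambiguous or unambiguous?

Unambiguous

Only V0 is reachable from V0; ignoring the rest: Each string is a nest of matched brackets around a single atom. An opening bracket forces the recursive rule; an atom forces the base rule.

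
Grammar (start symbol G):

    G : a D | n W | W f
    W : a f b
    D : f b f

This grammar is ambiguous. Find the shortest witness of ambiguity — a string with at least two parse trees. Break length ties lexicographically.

length 4: a f b f has 2 parse trees

Two derivations of a f b f:
  G ⇒ a D ⇒ a f b f
  G ⇒ W f ⇒ a f b f

a f b f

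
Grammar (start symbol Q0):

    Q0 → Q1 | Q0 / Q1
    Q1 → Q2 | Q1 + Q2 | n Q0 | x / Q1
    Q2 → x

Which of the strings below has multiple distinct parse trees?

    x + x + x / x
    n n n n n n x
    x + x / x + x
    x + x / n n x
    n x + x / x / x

x + x + x / x: 1 tree
n n n n n n x: 1 tree
x + x / x + x: 1 tree
x + x / n n x: 1 tree
n x + x / x / x: 7 trees

n x + x / x / x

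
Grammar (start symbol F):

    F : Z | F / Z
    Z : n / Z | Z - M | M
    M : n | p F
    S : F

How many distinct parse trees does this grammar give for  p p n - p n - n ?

Parse trees for p p n - p n - n (showing first 6 of 9):
  [F [Z [Z [M p [F [Z [M p [F [Z [M n]]]]]]]] - [M p [F [Z [Z [M n]] - [M n]]]]]]
  [F [Z [Z [Z [M p [F [Z [M p [F [Z [M n]]]]]]]] - [M p [F [Z [M n]]]]] - [M n]]]
  [F [Z [Z [M p [F [Z [Z [M p [F [Z [M n]]]]] - [M p [F [Z [M n]]]]]]]] - [M n]]]
  [F [Z [Z [M p [F [Z [M p [F [Z [Z [M n]] - [M p [F [Z [M n]]]]]]]]]]] - [M n]]]
  [F [Z [M p [F [Z [Z [M p [F [Z [M n]]]]] - [M p [F [Z [Z [M n]] - [M n]]]]]]]]]
  [F [Z [M p [F [Z [Z [Z [M p [F [Z [M n]]]]] - [M p [F [Z [M n]]]]] - [M n]]]]]]

9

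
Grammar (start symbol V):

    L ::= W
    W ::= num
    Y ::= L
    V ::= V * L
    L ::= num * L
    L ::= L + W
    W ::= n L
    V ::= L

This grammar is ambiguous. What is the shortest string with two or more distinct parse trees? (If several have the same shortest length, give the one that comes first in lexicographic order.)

num * num

length 1: no string has ≥2 trees
length 2: no string has ≥2 trees
length 3: num * num has 2 parse trees

Two derivations of num * num:
  V ⇒ V * L ⇒ L * L ⇒ W * L ⇒ num * L ⇒ num * W ⇒ num * num
  V ⇒ L ⇒ num * L ⇒ num * W ⇒ num * num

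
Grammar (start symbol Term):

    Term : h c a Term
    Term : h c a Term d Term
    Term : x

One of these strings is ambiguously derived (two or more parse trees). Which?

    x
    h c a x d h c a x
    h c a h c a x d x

h c a h c a x d x

x: 1 tree
h c a x d h c a x: 1 tree
h c a h c a x d x: 2 trees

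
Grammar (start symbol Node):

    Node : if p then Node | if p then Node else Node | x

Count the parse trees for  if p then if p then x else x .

2

Parse trees for if p then if p then x else x:
  [Node if p then [Node if p then [Node x] else [Node x]]]
  [Node if p then [Node if p then [Node x]] else [Node x]]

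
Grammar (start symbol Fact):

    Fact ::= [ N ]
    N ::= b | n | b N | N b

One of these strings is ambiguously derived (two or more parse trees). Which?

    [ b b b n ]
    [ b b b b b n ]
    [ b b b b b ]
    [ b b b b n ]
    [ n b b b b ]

[ b b b n ]: 1 tree
[ b b b b b n ]: 1 tree
[ b b b b b ]: 16 trees
[ b b b b n ]: 1 tree
[ n b b b b ]: 1 tree

[ b b b b b ]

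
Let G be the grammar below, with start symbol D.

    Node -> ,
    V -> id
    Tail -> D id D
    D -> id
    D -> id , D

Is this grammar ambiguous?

(Node, V, Tail are unreachable from D, so their rules don't affect L(D).) The reachable grammar is A → atom sep A | atom. Each atom is followed by either the separator (recurse) or end-of-string (stop) — no choice point.

Unambiguous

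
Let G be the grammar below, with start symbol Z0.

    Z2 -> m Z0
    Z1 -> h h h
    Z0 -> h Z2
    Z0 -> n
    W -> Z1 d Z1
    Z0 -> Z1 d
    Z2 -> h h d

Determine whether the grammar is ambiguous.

Ambiguous

Witness: h h h d

Derivation 1: Z0 ⇒ h Z2 ⇒ h h h d
Derivation 2: Z0 ⇒ Z1 d ⇒ h h h d

Two distinct leftmost derivations for the same string.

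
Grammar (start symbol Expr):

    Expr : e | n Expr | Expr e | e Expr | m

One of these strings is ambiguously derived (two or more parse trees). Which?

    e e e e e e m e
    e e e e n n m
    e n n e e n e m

e e e e e e m e: 7 trees
e e e e n n m: 1 tree
e n n e e n e m: 1 tree

e e e e e e m e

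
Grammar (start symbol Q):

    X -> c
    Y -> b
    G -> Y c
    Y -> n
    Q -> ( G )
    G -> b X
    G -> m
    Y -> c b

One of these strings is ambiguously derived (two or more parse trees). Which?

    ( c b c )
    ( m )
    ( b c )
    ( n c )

( c b c ): 1 tree
( m ): 1 tree
( b c ): 2 trees
( n c ): 1 tree

( b c )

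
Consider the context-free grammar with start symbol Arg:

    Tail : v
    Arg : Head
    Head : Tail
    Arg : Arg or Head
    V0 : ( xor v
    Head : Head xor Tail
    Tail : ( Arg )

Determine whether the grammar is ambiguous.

Unambiguous

Only Arg, Head, Tail are reachable from Arg; ignoring the rest: This is a standard precedence ladder (Arg over Head over Tail), with each level left-recursive on its own operator ('or' at Arg, 'xor' at Head). That structure is LR(1), hence unambiguous.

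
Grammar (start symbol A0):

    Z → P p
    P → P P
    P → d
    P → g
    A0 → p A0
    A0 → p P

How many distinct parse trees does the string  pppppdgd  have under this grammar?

Parse trees for pppppdgd:
  [A0 p [A0 p [A0 p [A0 p [A0 p [P [P d] [P [P g] [P d]]]]]]]]
  [A0 p [A0 p [A0 p [A0 p [A0 p [P [P [P d] [P g]] [P d]]]]]]]

2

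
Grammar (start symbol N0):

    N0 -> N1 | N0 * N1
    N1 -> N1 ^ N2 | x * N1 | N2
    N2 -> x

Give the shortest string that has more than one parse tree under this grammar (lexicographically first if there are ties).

x * x

length 1: no string has ≥2 trees
length 3: x * x has 2 parse trees

Two derivations of x * x:
  N0 ⇒ N1 ⇒ x * N1 ⇒ x * N2 ⇒ x * x
  N0 ⇒ N0 * N1 ⇒ N1 * N1 ⇒ N2 * N1 ⇒ x * N1 ⇒ x * N2 ⇒ x * x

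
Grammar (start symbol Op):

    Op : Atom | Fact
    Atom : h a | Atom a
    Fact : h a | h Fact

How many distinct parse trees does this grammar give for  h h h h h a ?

Parse trees for h h h h h a:
  [Op [Fact h [Fact h [Fact h [Fact h [Fact h a]]]]]]

1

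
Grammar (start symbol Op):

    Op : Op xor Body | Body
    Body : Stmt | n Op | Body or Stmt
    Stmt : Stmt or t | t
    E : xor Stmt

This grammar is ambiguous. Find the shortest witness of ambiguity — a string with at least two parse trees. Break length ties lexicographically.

length 1: no string has ≥2 trees
length 2: no string has ≥2 trees
length 3: t or t has 2 parse trees

Two derivations of t or t:
  Op ⇒ Body ⇒ Stmt ⇒ Stmt or t ⇒ t or t
  Op ⇒ Body ⇒ Body or Stmt ⇒ Stmt or Stmt ⇒ t or Stmt ⇒ t or t

t or t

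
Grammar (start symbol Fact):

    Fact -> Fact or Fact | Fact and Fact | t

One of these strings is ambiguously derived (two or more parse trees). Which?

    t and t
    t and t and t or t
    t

t and t and t or t

t and t: 1 tree
t and t and t or t: 5 trees
t: 1 tree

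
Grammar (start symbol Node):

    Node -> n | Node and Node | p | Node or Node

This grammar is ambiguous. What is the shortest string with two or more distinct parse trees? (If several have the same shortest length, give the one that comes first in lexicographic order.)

n and n and n

length 1: no string has ≥2 trees
length 3: no string has ≥2 trees
length 5: n and n and n has 2 parse trees

Two derivations of n and n and n:
  Node ⇒ Node and Node ⇒ n and Node ⇒ n and Node and Node ⇒ n and n and Node ⇒ n and n and n
  Node ⇒ Node and Node ⇒ Node and Node and Node ⇒ n and Node and Node ⇒ n and n and Node ⇒ n and n and n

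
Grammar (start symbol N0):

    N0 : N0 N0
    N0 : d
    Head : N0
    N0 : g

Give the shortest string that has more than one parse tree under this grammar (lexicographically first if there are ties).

d d d

length 1: no string has ≥2 trees
length 2: no string has ≥2 trees
length 3: d d d has 2 parse trees

Two derivations of d d d:
  N0 ⇒ N0 N0 ⇒ N0 N0 N0 ⇒ d N0 N0 ⇒ d d N0 ⇒ d d d
  N0 ⇒ N0 N0 ⇒ d N0 ⇒ d N0 N0 ⇒ d d N0 ⇒ d d d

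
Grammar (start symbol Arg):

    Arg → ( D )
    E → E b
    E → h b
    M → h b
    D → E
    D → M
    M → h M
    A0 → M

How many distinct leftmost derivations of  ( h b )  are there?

Parse trees for ( h b ):
  [Arg ( [D [E h b]] )]
  [Arg ( [D [M h b]] )]

2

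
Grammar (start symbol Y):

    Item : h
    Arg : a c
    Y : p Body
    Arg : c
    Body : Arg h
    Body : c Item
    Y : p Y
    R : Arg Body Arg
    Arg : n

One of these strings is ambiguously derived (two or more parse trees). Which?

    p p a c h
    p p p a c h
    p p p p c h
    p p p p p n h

p p p p c h

p p a c h: 1 tree
p p p a c h: 1 tree
p p p p c h: 2 trees
p p p p p n h: 1 tree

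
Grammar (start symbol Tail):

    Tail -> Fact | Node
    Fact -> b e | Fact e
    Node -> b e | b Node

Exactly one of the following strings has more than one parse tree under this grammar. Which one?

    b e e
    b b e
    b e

b e

b e e: 1 tree
b b e: 1 tree
b e: 2 trees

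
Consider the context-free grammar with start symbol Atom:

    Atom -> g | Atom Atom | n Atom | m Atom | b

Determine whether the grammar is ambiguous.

Ambiguous

Witness: b b b

Derivation 1: Atom ⇒ Atom Atom ⇒ Atom Atom Atom ⇒ b Atom Atom ⇒ b b Atom ⇒ b b b
Derivation 2: Atom ⇒ Atom Atom ⇒ b Atom ⇒ b Atom Atom ⇒ b b Atom ⇒ b b b

Two distinct leftmost derivations for the same string.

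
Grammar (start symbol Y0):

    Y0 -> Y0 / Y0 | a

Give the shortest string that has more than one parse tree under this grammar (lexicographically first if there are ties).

length 1: no string has ≥2 trees
length 3: no string has ≥2 trees
length 5: a / a / a has 2 parse trees

Two derivations of a / a / a:
  Y0 ⇒ Y0 / Y0 ⇒ Y0 / Y0 / Y0 ⇒ a / Y0 / Y0 ⇒ a / a / Y0 ⇒ a / a / a
  Y0 ⇒ Y0 / Y0 ⇒ a / Y0 ⇒ a / Y0 / Y0 ⇒ a / a / Y0 ⇒ a / a / a

a / a / a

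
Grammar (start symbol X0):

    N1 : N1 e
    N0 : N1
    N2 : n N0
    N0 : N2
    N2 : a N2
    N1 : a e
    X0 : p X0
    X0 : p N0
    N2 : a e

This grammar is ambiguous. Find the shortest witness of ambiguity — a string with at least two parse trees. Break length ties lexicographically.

p a e

length 3: p a e has 2 parse trees

Two derivations of p a e:
  X0 ⇒ p N0 ⇒ p N1 ⇒ p a e
  X0 ⇒ p N0 ⇒ p N2 ⇒ p a e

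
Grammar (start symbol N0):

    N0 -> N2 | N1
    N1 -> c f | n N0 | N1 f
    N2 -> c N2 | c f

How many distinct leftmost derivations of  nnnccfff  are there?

6

Parse trees for nnnccfff:
  [N0 [N1 n [N0 [N1 n [N0 [N1 [N1 [N1 n [N0 [N2 c [N2 c f]]]] f] f]]]]]]
  [N0 [N1 n [N0 [N1 [N1 n [N0 [N1 [N1 n [N0 [N2 c [N2 c f]]]] f]]] f]]]]
  [N0 [N1 n [N0 [N1 [N1 [N1 n [N0 [N1 n [N0 [N2 c [N2 c f]]]]]] f] f]]]]
  [N0 [N1 [N1 n [N0 [N1 n [N0 [N1 [N1 n [N0 [N2 c [N2 c f]]]] f]]]]] f]]
  [N0 [N1 [N1 n [N0 [N1 [N1 n [N0 [N1 n [N0 [N2 c [N2 c f]]]]]] f]]] f]]
  [N0 [N1 [N1 [N1 n [N0 [N1 n [N0 [N1 n [N0 [N2 c [N2 c f]]]]]]]] f] f]]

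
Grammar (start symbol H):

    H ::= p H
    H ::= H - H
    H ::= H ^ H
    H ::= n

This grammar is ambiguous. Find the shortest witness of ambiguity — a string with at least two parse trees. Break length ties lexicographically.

p n - n

length 1: no string has ≥2 trees
length 2: no string has ≥2 trees
length 3: no string has ≥2 trees
length 4: p n - n has 2 parse trees

Two derivations of p n - n:
  H ⇒ p H ⇒ p H - H ⇒ p n - H ⇒ p n - n
  H ⇒ H - H ⇒ p H - H ⇒ p n - H ⇒ p n - n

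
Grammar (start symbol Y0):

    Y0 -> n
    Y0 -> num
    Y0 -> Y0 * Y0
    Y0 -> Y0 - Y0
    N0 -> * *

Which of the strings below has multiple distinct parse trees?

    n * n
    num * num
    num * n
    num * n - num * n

n * n: 1 tree
num * num: 1 tree
num * n: 1 tree
num * n - num * n: 5 trees

num * n - num * n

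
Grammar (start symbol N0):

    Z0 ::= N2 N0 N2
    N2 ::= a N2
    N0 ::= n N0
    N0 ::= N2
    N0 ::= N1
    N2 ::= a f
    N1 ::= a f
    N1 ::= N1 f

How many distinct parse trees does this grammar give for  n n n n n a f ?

Parse trees for n n n n n a f:
  [N0 n [N0 n [N0 n [N0 n [N0 n [N0 [N2 a f]]]]]]]
  [N0 n [N0 n [N0 n [N0 n [N0 n [N0 [N1 a f]]]]]]]

2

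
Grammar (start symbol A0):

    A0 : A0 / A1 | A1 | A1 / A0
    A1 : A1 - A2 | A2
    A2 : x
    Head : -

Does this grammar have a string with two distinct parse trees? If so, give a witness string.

Ambiguous

Witness: x / x

Derivation 1: A0 ⇒ A0 / A1 ⇒ A1 / A1 ⇒ A2 / A1 ⇒ x / A1 ⇒ x / A2 ⇒ x / x
Derivation 2: A0 ⇒ A1 / A0 ⇒ A2 / A0 ⇒ x / A0 ⇒ x / A1 ⇒ x / A2 ⇒ x / x

Two distinct leftmost derivations for the same string.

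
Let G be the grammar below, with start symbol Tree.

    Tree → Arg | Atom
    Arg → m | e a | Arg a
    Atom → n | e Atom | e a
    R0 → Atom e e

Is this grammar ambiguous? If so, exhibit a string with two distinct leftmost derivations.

Witness: e a

Derivation 1: Tree ⇒ Arg ⇒ e a
Derivation 2: Tree ⇒ Atom ⇒ e a

Two distinct leftmost derivations for the same string.

Ambiguous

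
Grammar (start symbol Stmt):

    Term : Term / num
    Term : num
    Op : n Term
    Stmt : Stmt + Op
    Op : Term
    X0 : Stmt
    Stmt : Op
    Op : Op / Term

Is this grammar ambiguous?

Ambiguous

Witness: num / num

Derivation 1: Stmt ⇒ Op ⇒ Term ⇒ Term / num ⇒ num / num
Derivation 2: Stmt ⇒ Op ⇒ Op / Term ⇒ Term / Term ⇒ num / Term ⇒ num / num

Two distinct leftmost derivations for the same string.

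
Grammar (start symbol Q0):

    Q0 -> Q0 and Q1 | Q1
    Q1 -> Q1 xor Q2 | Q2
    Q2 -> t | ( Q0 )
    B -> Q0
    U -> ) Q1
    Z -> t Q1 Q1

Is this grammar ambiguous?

Only Q0, Q1, Q2 are reachable from Q0; ignoring the rest: The grammar is stratified — Q0 handles 'and' (left-recursive), Q1 handles 'xor', Q2 atoms. Each operator has a fixed associativity and precedence level, so every string has one parse.

Unambiguous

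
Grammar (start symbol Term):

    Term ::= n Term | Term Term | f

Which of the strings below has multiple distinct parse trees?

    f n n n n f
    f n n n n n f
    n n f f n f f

n n f f n f f

f n n n n f: 1 tree
f n n n n n f: 1 tree
n n f f n f f: 37 trees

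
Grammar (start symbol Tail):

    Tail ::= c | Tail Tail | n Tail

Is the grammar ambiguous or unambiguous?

Witness: c c c

Derivation 1: Tail ⇒ Tail Tail ⇒ c Tail ⇒ c Tail Tail ⇒ c c Tail ⇒ c c c
Derivation 2: Tail ⇒ Tail Tail ⇒ Tail Tail Tail ⇒ c Tail Tail ⇒ c c Tail ⇒ c c c

Two distinct leftmost derivations for the same string.

Ambiguous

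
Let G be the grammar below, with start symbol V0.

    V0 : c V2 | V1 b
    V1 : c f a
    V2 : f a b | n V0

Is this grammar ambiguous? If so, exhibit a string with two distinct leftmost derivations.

Ambiguous

Witness: c f a b

Derivation 1: V0 ⇒ c V2 ⇒ c f a b
Derivation 2: V0 ⇒ V1 b ⇒ c f a b

Two distinct leftmost derivations for the same string.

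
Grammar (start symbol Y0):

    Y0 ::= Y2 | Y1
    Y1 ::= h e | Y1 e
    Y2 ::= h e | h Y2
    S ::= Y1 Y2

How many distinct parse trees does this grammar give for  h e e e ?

Parse trees for h e e e:
  [Y0 [Y1 [Y1 [Y1 h e] e] e]]

1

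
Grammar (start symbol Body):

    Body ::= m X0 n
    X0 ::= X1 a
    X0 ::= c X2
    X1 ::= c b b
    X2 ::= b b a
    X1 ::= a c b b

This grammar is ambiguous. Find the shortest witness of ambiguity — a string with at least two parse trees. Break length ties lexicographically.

length 6: m c b b a n has 2 parse trees

Two derivations of m c b b a n:
  Body ⇒ m X0 n ⇒ m X1 a n ⇒ m c b b a n
  Body ⇒ m X0 n ⇒ m c X2 n ⇒ m c b b a n

m c b b a n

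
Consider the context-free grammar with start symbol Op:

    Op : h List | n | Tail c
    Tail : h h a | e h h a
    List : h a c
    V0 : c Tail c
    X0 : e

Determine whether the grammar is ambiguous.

Witness: h h a c

Derivation 1: Op ⇒ h List ⇒ h h a c
Derivation 2: Op ⇒ Tail c ⇒ h h a c

Two distinct leftmost derivations for the same string.

Ambiguous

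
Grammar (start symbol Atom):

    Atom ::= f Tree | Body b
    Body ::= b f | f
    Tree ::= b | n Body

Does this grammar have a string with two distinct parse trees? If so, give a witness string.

Witness: f b

Derivation 1: Atom ⇒ f Tree ⇒ f b
Derivation 2: Atom ⇒ Body b ⇒ f b

Two distinct leftmost derivations for the same string.

Ambiguous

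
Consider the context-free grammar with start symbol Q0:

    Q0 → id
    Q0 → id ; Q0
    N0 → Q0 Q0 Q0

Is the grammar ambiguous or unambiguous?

Unambiguous

(N0 is unreachable from Q0, so its rules don't affect L(Q0).) Right-recursive list with a separator: after each atom, whether the separator follows determines the rule. One parse per string.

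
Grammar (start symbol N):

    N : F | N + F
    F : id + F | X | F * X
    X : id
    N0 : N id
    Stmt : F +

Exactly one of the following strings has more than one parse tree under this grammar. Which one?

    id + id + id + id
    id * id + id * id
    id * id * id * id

id + id + id + id: 8 trees
id * id + id * id: 1 tree
id * id * id * id: 1 tree

id + id + id + id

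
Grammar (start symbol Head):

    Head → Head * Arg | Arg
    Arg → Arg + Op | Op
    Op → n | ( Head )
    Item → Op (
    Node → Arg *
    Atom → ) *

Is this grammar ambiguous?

(Item, Node, Atom are unreachable from Head, so their rules don't affect L(Head).) Head → Head * Arg | Arg  ;  Arg → Arg + Op | Op  — a left-associative chain with Op at the bottom. Each string factors uniquely by precedence.

Unambiguous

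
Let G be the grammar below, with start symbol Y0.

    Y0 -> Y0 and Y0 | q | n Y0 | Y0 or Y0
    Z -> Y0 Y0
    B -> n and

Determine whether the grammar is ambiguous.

Ambiguous

Witness: n q and q

Derivation 1: Y0 ⇒ Y0 and Y0 ⇒ n Y0 and Y0 ⇒ n q and Y0 ⇒ n q and q
Derivation 2: Y0 ⇒ n Y0 ⇒ n Y0 and Y0 ⇒ n q and Y0 ⇒ n q and q

Two distinct leftmost derivations for the same string.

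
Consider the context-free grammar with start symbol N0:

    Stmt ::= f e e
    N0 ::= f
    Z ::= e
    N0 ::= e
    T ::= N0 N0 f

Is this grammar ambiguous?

Unambiguous

Only N0 is reachable from N0; ignoring the rest: Each reachable nonterminal has at most one production per leading terminal, and all productions are right-linear; the derivation is determined token-by-token.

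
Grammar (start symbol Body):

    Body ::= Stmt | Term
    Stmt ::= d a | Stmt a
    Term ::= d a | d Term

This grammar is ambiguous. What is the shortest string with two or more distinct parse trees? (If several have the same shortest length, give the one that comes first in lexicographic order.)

d a

length 2: d a has 2 parse trees

Two derivations of d a:
  Body ⇒ Stmt ⇒ d a
  Body ⇒ Term ⇒ d a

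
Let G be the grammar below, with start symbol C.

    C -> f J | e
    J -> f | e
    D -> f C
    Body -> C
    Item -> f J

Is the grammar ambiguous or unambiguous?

(D, Body, Item are unreachable from C, so their rules don't affect L(C).) Restricted to the reachable nonterminals, every rule has the form A → t or A → t B, and no two rules for the same A share a first terminal. The grammar encodes a DFA — one run per string.

Unambiguous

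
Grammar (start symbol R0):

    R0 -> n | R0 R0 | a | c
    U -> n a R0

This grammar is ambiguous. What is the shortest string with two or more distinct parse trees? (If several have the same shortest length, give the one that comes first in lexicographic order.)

a a a

length 1: no string has ≥2 trees
length 2: no string has ≥2 trees
length 3: a a a has 2 parse trees

Two derivations of a a a:
  R0 ⇒ R0 R0 ⇒ R0 R0 R0 ⇒ a R0 R0 ⇒ a a R0 ⇒ a a a
  R0 ⇒ R0 R0 ⇒ a R0 ⇒ a R0 R0 ⇒ a a R0 ⇒ a a a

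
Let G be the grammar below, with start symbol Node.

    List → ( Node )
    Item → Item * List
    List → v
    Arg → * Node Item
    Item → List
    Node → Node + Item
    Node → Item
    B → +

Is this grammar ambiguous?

Unambiguous

(Arg, B are unreachable from Node, so their rules don't affect L(Node).) The grammar is stratified — Node handles '+' (left-recursive), Item handles '*', List atoms. Each operator has a fixed associativity and precedence level, so every string has one parse.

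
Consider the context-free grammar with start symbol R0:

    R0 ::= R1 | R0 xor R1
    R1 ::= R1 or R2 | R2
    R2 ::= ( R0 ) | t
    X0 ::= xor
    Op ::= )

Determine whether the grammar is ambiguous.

Unambiguous

(X0, Op are unreachable from R0, so their rules don't affect L(R0).) This is a standard precedence ladder (R0 over R1 over R2), with each level left-recursive on its own operator ('xor' at R0, 'or' at R1). That structure is LR(1), hence unambiguous.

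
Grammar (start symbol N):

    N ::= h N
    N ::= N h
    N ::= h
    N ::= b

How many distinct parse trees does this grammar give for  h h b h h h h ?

15

Parse trees for h h b h h h h (showing first 6 of 15):
  [N h [N h [N [N [N [N [N b] h] h] h] h]]]
  [N h [N [N h [N [N [N [N b] h] h] h]] h]]
  [N h [N [N [N h [N [N [N b] h] h]] h] h]]
  [N h [N [N [N [N h [N [N b] h]] h] h] h]]
  [N h [N [N [N [N [N h [N b]] h] h] h] h]]
  [N [N h [N h [N [N [N [N b] h] h] h]]] h]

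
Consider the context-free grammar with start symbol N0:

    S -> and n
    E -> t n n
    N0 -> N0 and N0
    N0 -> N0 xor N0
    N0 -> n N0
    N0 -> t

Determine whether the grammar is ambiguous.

Witness: n t and t

Derivation 1: N0 ⇒ N0 and N0 ⇒ n N0 and N0 ⇒ n t and N0 ⇒ n t and t
Derivation 2: N0 ⇒ n N0 ⇒ n N0 and N0 ⇒ n t and N0 ⇒ n t and t

Two distinct leftmost derivations for the same string.

Ambiguous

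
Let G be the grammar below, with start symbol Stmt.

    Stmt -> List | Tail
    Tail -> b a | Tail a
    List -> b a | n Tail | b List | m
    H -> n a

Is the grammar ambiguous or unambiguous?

Ambiguous

Witness: b a

Derivation 1: Stmt ⇒ List ⇒ b a
Derivation 2: Stmt ⇒ Tail ⇒ b a

Two distinct leftmost derivations for the same string.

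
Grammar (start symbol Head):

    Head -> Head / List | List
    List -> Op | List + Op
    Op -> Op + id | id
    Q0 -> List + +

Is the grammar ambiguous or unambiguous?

Ambiguous

Witness: id + id

Derivation 1: Head ⇒ List ⇒ Op ⇒ Op + id ⇒ id + id
Derivation 2: Head ⇒ List ⇒ List + Op ⇒ Op + Op ⇒ id + Op ⇒ id + id

Two distinct leftmost derivations for the same string.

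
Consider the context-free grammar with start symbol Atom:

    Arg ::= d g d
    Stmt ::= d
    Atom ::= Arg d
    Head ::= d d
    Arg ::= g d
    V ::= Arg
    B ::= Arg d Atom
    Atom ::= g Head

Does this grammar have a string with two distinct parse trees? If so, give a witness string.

Ambiguous

Witness: g d d

Derivation 1: Atom ⇒ Arg d ⇒ g d d
Derivation 2: Atom ⇒ g Head ⇒ g d d

Two distinct leftmost derivations for the same string.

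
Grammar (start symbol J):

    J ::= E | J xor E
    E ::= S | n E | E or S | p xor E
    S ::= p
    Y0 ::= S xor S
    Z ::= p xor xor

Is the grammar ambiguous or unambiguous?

Witness: p xor p

Derivation 1: J ⇒ E ⇒ p xor E ⇒ p xor S ⇒ p xor p
Derivation 2: J ⇒ J xor E ⇒ E xor E ⇒ S xor E ⇒ p xor E ⇒ p xor S ⇒ p xor p

Two distinct leftmost derivations for the same string.

Ambiguous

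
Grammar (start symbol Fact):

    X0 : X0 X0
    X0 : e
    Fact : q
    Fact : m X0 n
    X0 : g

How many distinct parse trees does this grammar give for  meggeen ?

14

Parse trees for meggeen (showing first 6 of 14):
  [Fact m [X0 [X0 e] [X0 [X0 g] [X0 [X0 g] [X0 [X0 e] [X0 e]]]]] n]
  [Fact m [X0 [X0 e] [X0 [X0 g] [X0 [X0 [X0 g] [X0 e]] [X0 e]]]] n]
  [Fact m [X0 [X0 e] [X0 [X0 [X0 g] [X0 g]] [X0 [X0 e] [X0 e]]]] n]
  [Fact m [X0 [X0 e] [X0 [X0 [X0 g] [X0 [X0 g] [X0 e]]] [X0 e]]] n]
  [Fact m [X0 [X0 e] [X0 [X0 [X0 [X0 g] [X0 g]] [X0 e]] [X0 e]]] n]
  [Fact m [X0 [X0 [X0 e] [X0 g]] [X0 [X0 g] [X0 [X0 e] [X0 e]]]] n]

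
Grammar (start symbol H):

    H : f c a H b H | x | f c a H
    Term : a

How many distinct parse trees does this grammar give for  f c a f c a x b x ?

2

Parse trees for f c a f c a x b x:
  [H f c a [H f c a [H x]] b [H x]]
  [H f c a [H f c a [H x] b [H x]]]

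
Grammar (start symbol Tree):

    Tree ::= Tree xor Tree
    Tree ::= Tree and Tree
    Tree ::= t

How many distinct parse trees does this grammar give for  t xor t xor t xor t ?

5

Parse trees for t xor t xor t xor t:
  [Tree [Tree t] xor [Tree [Tree t] xor [Tree [Tree t] xor [Tree t]]]]
  [Tree [Tree t] xor [Tree [Tree [Tree t] xor [Tree t]] xor [Tree t]]]
  [Tree [Tree [Tree t] xor [Tree t]] xor [Tree [Tree t] xor [Tree t]]]
  [Tree [Tree [Tree t] xor [Tree [Tree t] xor [Tree t]]] xor [Tree t]]
  [Tree [Tree [Tree [Tree t] xor [Tree t]] xor [Tree t]] xor [Tree t]]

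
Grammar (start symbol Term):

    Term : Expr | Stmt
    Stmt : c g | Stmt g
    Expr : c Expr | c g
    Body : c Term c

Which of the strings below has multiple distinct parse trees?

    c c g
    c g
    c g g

c c g: 1 tree
c g: 2 trees
c g g: 1 tree

c g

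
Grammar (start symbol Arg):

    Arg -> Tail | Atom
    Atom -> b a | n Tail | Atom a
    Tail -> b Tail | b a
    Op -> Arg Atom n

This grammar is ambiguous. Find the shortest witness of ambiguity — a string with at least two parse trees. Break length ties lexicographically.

b a

length 2: b a has 2 parse trees

Two derivations of b a:
  Arg ⇒ Tail ⇒ b a
  Arg ⇒ Atom ⇒ b a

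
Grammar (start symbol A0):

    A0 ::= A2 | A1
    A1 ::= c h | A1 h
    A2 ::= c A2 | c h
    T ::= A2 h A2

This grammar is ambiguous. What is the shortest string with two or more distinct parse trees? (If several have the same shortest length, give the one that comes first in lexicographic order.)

length 2: c h has 2 parse trees

Two derivations of c h:
  A0 ⇒ A2 ⇒ c h
  A0 ⇒ A1 ⇒ c h

c h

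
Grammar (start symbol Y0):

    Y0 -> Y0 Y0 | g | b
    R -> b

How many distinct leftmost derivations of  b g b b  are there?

5

Parse trees for b g b b:
  [Y0 [Y0 b] [Y0 [Y0 g] [Y0 [Y0 b] [Y0 b]]]]
  [Y0 [Y0 b] [Y0 [Y0 [Y0 g] [Y0 b]] [Y0 b]]]
  [Y0 [Y0 [Y0 b] [Y0 g]] [Y0 [Y0 b] [Y0 b]]]
  [Y0 [Y0 [Y0 b] [Y0 [Y0 g] [Y0 b]]] [Y0 b]]
  [Y0 [Y0 [Y0 [Y0 b] [Y0 g]] [Y0 b]] [Y0 b]]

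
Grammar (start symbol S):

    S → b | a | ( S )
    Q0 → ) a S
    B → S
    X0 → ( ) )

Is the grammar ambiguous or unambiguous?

Only S is reachable from S; ignoring the rest: Each string is a nest of matched brackets around a single atom. An opening bracket forces the recursive rule; an atom forces the base rule.

Unambiguous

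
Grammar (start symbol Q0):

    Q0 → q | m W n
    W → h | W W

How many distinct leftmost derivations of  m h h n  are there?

Parse trees for m h h n:
  [Q0 m [W [W h] [W h]] n]

1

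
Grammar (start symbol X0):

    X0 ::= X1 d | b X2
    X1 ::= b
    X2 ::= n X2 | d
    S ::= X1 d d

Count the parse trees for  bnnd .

Parse trees for bnnd:
  [X0 b [X2 n [X2 n [X2 d]]]]

1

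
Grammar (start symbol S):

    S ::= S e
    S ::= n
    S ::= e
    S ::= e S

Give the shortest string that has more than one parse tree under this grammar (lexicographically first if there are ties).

e e

length 1: no string has ≥2 trees
length 2: e e has 2 parse trees

Two derivations of e e:
  S ⇒ S e ⇒ e e
  S ⇒ e S ⇒ e e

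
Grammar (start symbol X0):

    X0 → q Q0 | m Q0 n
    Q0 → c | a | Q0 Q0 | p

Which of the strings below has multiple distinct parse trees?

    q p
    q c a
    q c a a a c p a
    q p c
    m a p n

q c a a a c p a

q p: 1 tree
q c a: 1 tree
q c a a a c p a: 132 trees
q p c: 1 tree
m a p n: 1 tree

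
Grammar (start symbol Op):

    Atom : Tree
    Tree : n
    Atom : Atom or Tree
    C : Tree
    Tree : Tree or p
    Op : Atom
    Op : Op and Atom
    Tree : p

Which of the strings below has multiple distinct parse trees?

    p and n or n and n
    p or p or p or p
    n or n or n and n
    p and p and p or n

p or p or p or p

p and n or n and n: 1 tree
p or p or p or p: 8 trees
n or n or n and n: 1 tree
p and p and p or n: 1 tree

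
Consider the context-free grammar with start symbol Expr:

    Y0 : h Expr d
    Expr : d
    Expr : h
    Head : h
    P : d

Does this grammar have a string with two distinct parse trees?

Only Expr is reachable from Expr; ignoring the rest: Restricted to the reachable nonterminals, every rule has the form A → t or A → t B, and no two rules for the same A share a first terminal. The grammar encodes a DFA — one run per string.

Unambiguous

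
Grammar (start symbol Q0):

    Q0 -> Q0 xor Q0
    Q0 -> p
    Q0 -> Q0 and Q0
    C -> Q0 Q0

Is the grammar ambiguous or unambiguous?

Witness: p and p and p

Derivation 1: Q0 ⇒ Q0 and Q0 ⇒ p and Q0 ⇒ p and Q0 and Q0 ⇒ p and p and Q0 ⇒ p and p and p
Derivation 2: Q0 ⇒ Q0 and Q0 ⇒ Q0 and Q0 and Q0 ⇒ p and Q0 and Q0 ⇒ p and p and Q0 ⇒ p and p and p

Two distinct leftmost derivations for the same string.

Ambiguous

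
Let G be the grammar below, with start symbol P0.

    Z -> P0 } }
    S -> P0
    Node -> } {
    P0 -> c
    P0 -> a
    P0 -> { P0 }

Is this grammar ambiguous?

Unambiguous

Only P0 is reachable from P0; ignoring the rest: L(P0) is { openⁿ atom closeⁿ : n ≥ 0 }. The bracket depth fixes n, and the derivation is forced at every step.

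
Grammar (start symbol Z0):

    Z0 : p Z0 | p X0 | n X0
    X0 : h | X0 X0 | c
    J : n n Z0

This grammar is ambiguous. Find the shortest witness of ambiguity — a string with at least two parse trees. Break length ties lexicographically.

length 2: no string has ≥2 trees
length 3: no string has ≥2 trees
length 4: n c c c has 2 parse trees

Two derivations of n c c c:
  Z0 ⇒ n X0 ⇒ n X0 X0 ⇒ n X0 X0 X0 ⇒ n c X0 X0 ⇒ n c c X0 ⇒ n c c c
  Z0 ⇒ n X0 ⇒ n X0 X0 ⇒ n c X0 ⇒ n c X0 X0 ⇒ n c c X0 ⇒ n c c c

n c c c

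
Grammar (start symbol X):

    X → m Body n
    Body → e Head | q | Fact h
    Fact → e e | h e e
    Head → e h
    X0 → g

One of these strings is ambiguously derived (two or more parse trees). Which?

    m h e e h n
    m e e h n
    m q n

m h e e h n: 1 tree
m e e h n: 2 trees
m q n: 1 tree

m e e h n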